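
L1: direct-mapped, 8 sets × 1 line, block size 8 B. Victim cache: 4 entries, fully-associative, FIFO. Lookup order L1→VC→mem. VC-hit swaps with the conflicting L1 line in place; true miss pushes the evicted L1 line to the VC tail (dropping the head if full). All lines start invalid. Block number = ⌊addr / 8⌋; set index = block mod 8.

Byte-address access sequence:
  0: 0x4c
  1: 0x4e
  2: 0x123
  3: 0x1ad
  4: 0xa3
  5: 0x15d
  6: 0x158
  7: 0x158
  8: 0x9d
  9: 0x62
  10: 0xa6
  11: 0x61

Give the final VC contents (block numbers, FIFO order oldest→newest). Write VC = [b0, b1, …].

#0 0x4c→b9/s1 MISS; vc=[]
#1 0x4e→b9/s1 L1-HIT; vc=[]
#2 0x123→b36/s4 MISS; vc=[]
#3 0x1ad→b53/s5 MISS; vc=[]
#4 0xa3→b20/s4 MISS; vc=[36]
#5 0x15d→b43/s3 MISS; vc=[36]
#6 0x158→b43/s3 L1-HIT; vc=[36]
#7 0x158→b43/s3 L1-HIT; vc=[36]
#8 0x9d→b19/s3 MISS; vc=[36,43]
#9 0x62→b12/s4 MISS; vc=[36,43,20]
#10 0xa6→b20/s4 VC-HIT; vc=[36,43,12]
#11 0x61→b12/s4 VC-HIT; vc=[36,43,20]

VC = [36, 43, 20]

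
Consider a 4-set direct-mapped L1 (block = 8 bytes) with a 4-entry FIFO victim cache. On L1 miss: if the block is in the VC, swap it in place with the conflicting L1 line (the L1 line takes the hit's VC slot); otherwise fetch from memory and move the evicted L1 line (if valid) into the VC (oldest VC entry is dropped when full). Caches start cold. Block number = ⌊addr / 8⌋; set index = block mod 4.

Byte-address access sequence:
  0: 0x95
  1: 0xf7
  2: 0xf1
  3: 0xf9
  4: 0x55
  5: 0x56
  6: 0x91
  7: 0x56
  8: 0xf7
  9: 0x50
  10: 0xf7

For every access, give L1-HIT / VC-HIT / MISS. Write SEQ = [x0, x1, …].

  [0] addr=0x95 blk=18 s=2: MISS | VC []
  [1] addr=0xf7 blk=30 s=2: MISS | VC [18]
  [2] addr=0xf1 blk=30 s=2: L1-HIT | VC [18]
  [3] addr=0xf9 blk=31 s=3: MISS | VC [18]
  [4] addr=0x55 blk=10 s=2: MISS | VC [18, 30]
  [5] addr=0x56 blk=10 s=2: L1-HIT | VC [18, 30]
  [6] addr=0x91 blk=18 s=2: VC-HIT | VC [10, 30]
  [7] addr=0x56 blk=10 s=2: VC-HIT | VC [18, 30]
  [8] addr=0xf7 blk=30 s=2: VC-HIT | VC [18, 10]
  [9] addr=0x50 blk=10 s=2: VC-HIT | VC [18, 30]
  [10] addr=0xf7 blk=30 s=2: VC-HIT | VC [18, 10]

SEQ = [MISS, MISS, L1-HIT, MISS, MISS, L1-HIT, VC-HIT, VC-HIT, VC-HIT, VC-HIT, VC-HIT]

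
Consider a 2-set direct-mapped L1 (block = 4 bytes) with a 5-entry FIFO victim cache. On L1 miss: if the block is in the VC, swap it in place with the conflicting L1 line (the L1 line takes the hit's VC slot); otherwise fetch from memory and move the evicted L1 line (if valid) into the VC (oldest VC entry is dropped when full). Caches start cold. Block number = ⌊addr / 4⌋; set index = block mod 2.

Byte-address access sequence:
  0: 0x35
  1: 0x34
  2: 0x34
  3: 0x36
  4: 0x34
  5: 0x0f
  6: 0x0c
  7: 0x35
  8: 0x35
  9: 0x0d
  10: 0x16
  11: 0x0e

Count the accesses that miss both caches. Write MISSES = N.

0: 0x35 (blk 13, set 1) → MISS  vc=[]
1: 0x34 (blk 13, set 1) → L1-HIT  vc=[]
2: 0x34 (blk 13, set 1) → L1-HIT  vc=[]
3: 0x36 (blk 13, set 1) → L1-HIT  vc=[]
4: 0x34 (blk 13, set 1) → L1-HIT  vc=[]
5: 0xf (blk 3, set 1) → MISS  vc=[13]
6: 0xc (blk 3, set 1) → L1-HIT  vc=[13]
7: 0x35 (blk 13, set 1) → VC-HIT  vc=[3]
8: 0x35 (blk 13, set 1) → L1-HIT  vc=[3]
9: 0xd (blk 3, set 1) → VC-HIT  vc=[13]
10: 0x16 (blk 5, set 1) → MISS  vc=[13, 3]
11: 0xe (blk 3, set 1) → VC-HIT  vc=[13, 5]

MISSES = 3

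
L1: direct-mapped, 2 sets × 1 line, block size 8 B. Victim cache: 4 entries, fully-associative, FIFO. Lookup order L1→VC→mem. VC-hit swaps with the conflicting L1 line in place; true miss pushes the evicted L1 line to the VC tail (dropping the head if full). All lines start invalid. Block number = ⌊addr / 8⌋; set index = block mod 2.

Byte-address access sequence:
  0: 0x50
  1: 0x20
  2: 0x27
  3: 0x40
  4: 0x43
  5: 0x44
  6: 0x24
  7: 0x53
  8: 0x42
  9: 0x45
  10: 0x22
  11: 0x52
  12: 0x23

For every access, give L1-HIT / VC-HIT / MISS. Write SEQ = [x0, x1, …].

SEQ = [MISS, MISS, L1-HIT, MISS, L1-HIT, L1-HIT, VC-HIT, VC-HIT, VC-HIT, L1-HIT, VC-HIT, VC-HIT, VC-HIT]

#0 0x50→b10/s0 MISS; vc=[]
#1 0x20→b4/s0 MISS; vc=[10]
#2 0x27→b4/s0 L1-HIT; vc=[10]
#3 0x40→b8/s0 MISS; vc=[10,4]
#4 0x43→b8/s0 L1-HIT; vc=[10,4]
#5 0x44→b8/s0 L1-HIT; vc=[10,4]
#6 0x24→b4/s0 VC-HIT; vc=[10,8]
#7 0x53→b10/s0 VC-HIT; vc=[4,8]
#8 0x42→b8/s0 VC-HIT; vc=[4,10]
#9 0x45→b8/s0 L1-HIT; vc=[4,10]
#10 0x22→b4/s0 VC-HIT; vc=[8,10]
#11 0x52→b10/s0 VC-HIT; vc=[8,4]
#12 0x23→b4/s0 VC-HIT; vc=[8,10]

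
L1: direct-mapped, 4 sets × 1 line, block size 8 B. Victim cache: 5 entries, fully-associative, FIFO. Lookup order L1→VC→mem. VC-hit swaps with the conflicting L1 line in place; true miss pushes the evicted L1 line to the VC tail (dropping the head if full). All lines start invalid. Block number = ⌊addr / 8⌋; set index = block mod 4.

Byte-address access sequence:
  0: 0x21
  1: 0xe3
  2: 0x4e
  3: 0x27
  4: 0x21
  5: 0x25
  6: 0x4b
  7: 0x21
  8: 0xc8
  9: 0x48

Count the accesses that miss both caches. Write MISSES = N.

MISSES = 4

  [0] addr=0x21 blk=4 s=0: MISS | VC []
  [1] addr=0xe3 blk=28 s=0: MISS | VC [4]
  [2] addr=0x4e blk=9 s=1: MISS | VC [4]
  [3] addr=0x27 blk=4 s=0: VC-HIT | VC [28]
  [4] addr=0x21 blk=4 s=0: L1-HIT | VC [28]
  [5] addr=0x25 blk=4 s=0: L1-HIT | VC [28]
  [6] addr=0x4b blk=9 s=1: L1-HIT | VC [28]
  [7] addr=0x21 blk=4 s=0: L1-HIT | VC [28]
  [8] addr=0xc8 blk=25 s=1: MISS | VC [28, 9]
  [9] addr=0x48 blk=9 s=1: VC-HIT | VC [28, 25]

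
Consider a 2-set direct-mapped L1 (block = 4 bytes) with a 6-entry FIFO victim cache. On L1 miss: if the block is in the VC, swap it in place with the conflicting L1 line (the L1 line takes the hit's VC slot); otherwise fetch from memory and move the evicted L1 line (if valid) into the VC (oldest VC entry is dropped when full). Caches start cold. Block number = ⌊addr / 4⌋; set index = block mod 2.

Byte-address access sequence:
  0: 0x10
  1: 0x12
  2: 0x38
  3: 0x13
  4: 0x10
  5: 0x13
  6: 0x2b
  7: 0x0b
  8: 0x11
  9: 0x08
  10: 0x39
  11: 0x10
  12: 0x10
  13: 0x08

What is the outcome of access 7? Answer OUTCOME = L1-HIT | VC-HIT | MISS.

#0 0x10→b4/s0 MISS; vc=[]
#1 0x12→b4/s0 L1-HIT; vc=[]
#2 0x38→b14/s0 MISS; vc=[4]
#3 0x13→b4/s0 VC-HIT; vc=[14]
#4 0x10→b4/s0 L1-HIT; vc=[14]
#5 0x13→b4/s0 L1-HIT; vc=[14]
#6 0x2b→b10/s0 MISS; vc=[14,4]
#7 0xb→b2/s0 MISS; vc=[14,4,10]
#8 0x11→b4/s0 VC-HIT; vc=[14,2,10]
#9 0x8→b2/s0 VC-HIT; vc=[14,4,10]
#10 0x39→b14/s0 VC-HIT; vc=[2,4,10]
#11 0x10→b4/s0 VC-HIT; vc=[2,14,10]
#12 0x10→b4/s0 L1-HIT; vc=[2,14,10]
#13 0x8→b2/s0 VC-HIT; vc=[4,14,10]

OUTCOME = MISS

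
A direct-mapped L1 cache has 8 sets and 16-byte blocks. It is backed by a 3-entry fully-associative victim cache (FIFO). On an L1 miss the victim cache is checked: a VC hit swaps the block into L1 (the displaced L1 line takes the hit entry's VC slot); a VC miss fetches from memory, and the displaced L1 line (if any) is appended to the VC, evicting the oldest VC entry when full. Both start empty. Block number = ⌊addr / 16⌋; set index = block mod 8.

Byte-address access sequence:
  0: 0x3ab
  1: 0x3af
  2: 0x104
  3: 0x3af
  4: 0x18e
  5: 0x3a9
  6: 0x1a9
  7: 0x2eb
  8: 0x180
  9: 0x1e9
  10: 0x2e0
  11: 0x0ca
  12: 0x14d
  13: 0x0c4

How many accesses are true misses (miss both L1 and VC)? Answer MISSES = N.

MISSES = 8

  [0] addr=0x3ab blk=58 s=2: MISS | VC []
  [1] addr=0x3af blk=58 s=2: L1-HIT | VC []
  [2] addr=0x104 blk=16 s=0: MISS | VC []
  [3] addr=0x3af blk=58 s=2: L1-HIT | VC []
  [4] addr=0x18e blk=24 s=0: MISS | VC [16]
  [5] addr=0x3a9 blk=58 s=2: L1-HIT | VC [16]
  [6] addr=0x1a9 blk=26 s=2: MISS | VC [16, 58]
  [7] addr=0x2eb blk=46 s=6: MISS | VC [16, 58]
  [8] addr=0x180 blk=24 s=0: L1-HIT | VC [16, 58]
  [9] addr=0x1e9 blk=30 s=6: MISS | VC [16, 58, 46]
  [10] addr=0x2e0 blk=46 s=6: VC-HIT | VC [16, 58, 30]
  [11] addr=0xca blk=12 s=4: MISS | VC [16, 58, 30]
  [12] addr=0x14d blk=20 s=4: MISS | VC [58, 30, 12]
  [13] addr=0xc4 blk=12 s=4: VC-HIT | VC [58, 30, 20]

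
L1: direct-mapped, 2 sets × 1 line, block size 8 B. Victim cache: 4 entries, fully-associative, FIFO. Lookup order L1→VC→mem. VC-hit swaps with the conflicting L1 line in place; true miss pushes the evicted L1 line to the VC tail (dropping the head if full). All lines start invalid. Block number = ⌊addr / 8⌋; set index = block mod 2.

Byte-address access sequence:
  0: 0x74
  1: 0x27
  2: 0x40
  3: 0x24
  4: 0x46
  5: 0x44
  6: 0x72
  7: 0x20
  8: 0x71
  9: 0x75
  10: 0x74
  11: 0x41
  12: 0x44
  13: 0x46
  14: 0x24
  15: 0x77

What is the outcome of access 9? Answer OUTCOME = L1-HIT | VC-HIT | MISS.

OUTCOME = L1-HIT

0: 0x74 (blk 14, set 0) → MISS  vc=[]
1: 0x27 (blk 4, set 0) → MISS  vc=[14]
2: 0x40 (blk 8, set 0) → MISS  vc=[14, 4]
3: 0x24 (blk 4, set 0) → VC-HIT  vc=[14, 8]
4: 0x46 (blk 8, set 0) → VC-HIT  vc=[14, 4]
5: 0x44 (blk 8, set 0) → L1-HIT  vc=[14, 4]
6: 0x72 (blk 14, set 0) → VC-HIT  vc=[8, 4]
7: 0x20 (blk 4, set 0) → VC-HIT  vc=[8, 14]
8: 0x71 (blk 14, set 0) → VC-HIT  vc=[8, 4]
9: 0x75 (blk 14, set 0) → L1-HIT  vc=[8, 4]
10: 0x74 (blk 14, set 0) → L1-HIT  vc=[8, 4]
11: 0x41 (blk 8, set 0) → VC-HIT  vc=[14, 4]
12: 0x44 (blk 8, set 0) → L1-HIT  vc=[14, 4]
13: 0x46 (blk 8, set 0) → L1-HIT  vc=[14, 4]
14: 0x24 (blk 4, set 0) → VC-HIT  vc=[14, 8]
15: 0x77 (blk 14, set 0) → VC-HIT  vc=[4, 8]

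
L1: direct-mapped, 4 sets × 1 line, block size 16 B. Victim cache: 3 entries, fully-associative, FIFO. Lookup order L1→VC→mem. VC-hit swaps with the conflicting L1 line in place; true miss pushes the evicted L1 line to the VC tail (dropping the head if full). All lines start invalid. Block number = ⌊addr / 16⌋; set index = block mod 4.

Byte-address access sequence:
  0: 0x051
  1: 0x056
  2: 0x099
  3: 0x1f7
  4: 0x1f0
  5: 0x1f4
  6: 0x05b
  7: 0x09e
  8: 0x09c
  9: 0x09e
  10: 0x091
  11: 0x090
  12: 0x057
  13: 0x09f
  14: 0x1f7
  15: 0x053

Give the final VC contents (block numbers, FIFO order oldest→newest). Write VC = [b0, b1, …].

#0 0x51→b5/s1 MISS; vc=[]
#1 0x56→b5/s1 L1-HIT; vc=[]
#2 0x99→b9/s1 MISS; vc=[5]
#3 0x1f7→b31/s3 MISS; vc=[5]
#4 0x1f0→b31/s3 L1-HIT; vc=[5]
#5 0x1f4→b31/s3 L1-HIT; vc=[5]
#6 0x5b→b5/s1 VC-HIT; vc=[9]
#7 0x9e→b9/s1 VC-HIT; vc=[5]
#8 0x9c→b9/s1 L1-HIT; vc=[5]
#9 0x9e→b9/s1 L1-HIT; vc=[5]
#10 0x91→b9/s1 L1-HIT; vc=[5]
#11 0x90→b9/s1 L1-HIT; vc=[5]
#12 0x57→b5/s1 VC-HIT; vc=[9]
#13 0x9f→b9/s1 VC-HIT; vc=[5]
#14 0x1f7→b31/s3 L1-HIT; vc=[5]
#15 0x53→b5/s1 VC-HIT; vc=[9]

VC = [9]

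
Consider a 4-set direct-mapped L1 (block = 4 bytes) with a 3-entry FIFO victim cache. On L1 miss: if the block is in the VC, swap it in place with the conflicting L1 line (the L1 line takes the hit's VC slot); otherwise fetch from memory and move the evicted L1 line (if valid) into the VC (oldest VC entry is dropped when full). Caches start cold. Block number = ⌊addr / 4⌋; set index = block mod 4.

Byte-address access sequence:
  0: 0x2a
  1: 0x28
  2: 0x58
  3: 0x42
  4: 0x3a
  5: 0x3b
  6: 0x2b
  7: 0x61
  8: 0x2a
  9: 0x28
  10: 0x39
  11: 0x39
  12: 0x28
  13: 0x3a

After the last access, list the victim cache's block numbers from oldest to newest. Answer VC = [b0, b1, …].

VC = [10, 22, 16]

0: 0x2a (blk 10, set 2) → MISS  vc=[]
1: 0x28 (blk 10, set 2) → L1-HIT  vc=[]
2: 0x58 (blk 22, set 2) → MISS  vc=[10]
3: 0x42 (blk 16, set 0) → MISS  vc=[10]
4: 0x3a (blk 14, set 2) → MISS  vc=[10, 22]
5: 0x3b (blk 14, set 2) → L1-HIT  vc=[10, 22]
6: 0x2b (blk 10, set 2) → VC-HIT  vc=[14, 22]
7: 0x61 (blk 24, set 0) → MISS  vc=[14, 22, 16]
8: 0x2a (blk 10, set 2) → L1-HIT  vc=[14, 22, 16]
9: 0x28 (blk 10, set 2) → L1-HIT  vc=[14, 22, 16]
10: 0x39 (blk 14, set 2) → VC-HIT  vc=[10, 22, 16]
11: 0x39 (blk 14, set 2) → L1-HIT  vc=[10, 22, 16]
12: 0x28 (blk 10, set 2) → VC-HIT  vc=[14, 22, 16]
13: 0x3a (blk 14, set 2) → VC-HIT  vc=[10, 22, 16]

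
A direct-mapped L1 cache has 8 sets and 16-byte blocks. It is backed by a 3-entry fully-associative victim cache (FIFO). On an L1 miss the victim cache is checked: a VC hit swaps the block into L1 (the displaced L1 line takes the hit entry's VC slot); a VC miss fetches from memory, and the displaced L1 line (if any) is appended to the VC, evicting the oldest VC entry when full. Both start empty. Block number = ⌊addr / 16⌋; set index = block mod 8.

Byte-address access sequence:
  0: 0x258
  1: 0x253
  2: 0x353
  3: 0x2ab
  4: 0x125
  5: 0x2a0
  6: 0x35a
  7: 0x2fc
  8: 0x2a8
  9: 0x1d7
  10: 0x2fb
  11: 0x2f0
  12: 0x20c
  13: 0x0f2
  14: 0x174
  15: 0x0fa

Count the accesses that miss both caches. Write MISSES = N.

  [0] addr=0x258 blk=37 s=5: MISS | VC []
  [1] addr=0x253 blk=37 s=5: L1-HIT | VC []
  [2] addr=0x353 blk=53 s=5: MISS | VC [37]
  [3] addr=0x2ab blk=42 s=2: MISS | VC [37]
  [4] addr=0x125 blk=18 s=2: MISS | VC [37, 42]
  [5] addr=0x2a0 blk=42 s=2: VC-HIT | VC [37, 18]
  [6] addr=0x35a blk=53 s=5: L1-HIT | VC [37, 18]
  [7] addr=0x2fc blk=47 s=7: MISS | VC [37, 18]
  [8] addr=0x2a8 blk=42 s=2: L1-HIT | VC [37, 18]
  [9] addr=0x1d7 blk=29 s=5: MISS | VC [37, 18, 53]
  [10] addr=0x2fb blk=47 s=7: L1-HIT | VC [37, 18, 53]
  [11] addr=0x2f0 blk=47 s=7: L1-HIT | VC [37, 18, 53]
  [12] addr=0x20c blk=32 s=0: MISS | VC [37, 18, 53]
  [13] addr=0xf2 blk=15 s=7: MISS | VC [18, 53, 47]
  [14] addr=0x174 blk=23 s=7: MISS | VC [53, 47, 15]
  [15] addr=0xfa blk=15 s=7: VC-HIT | VC [53, 47, 23]

MISSES = 9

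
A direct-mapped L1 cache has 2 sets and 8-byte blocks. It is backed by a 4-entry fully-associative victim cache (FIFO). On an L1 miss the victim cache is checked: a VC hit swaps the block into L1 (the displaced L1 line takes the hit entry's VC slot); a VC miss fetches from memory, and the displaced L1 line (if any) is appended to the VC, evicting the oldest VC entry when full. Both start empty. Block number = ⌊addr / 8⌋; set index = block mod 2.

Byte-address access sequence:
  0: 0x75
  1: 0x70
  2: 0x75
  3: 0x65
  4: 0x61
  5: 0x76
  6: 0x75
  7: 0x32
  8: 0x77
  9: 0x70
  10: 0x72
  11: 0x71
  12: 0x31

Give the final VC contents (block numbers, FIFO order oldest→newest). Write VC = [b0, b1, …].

VC = [12, 14]

0: 0x75 (blk 14, set 0) → MISS  vc=[]
1: 0x70 (blk 14, set 0) → L1-HIT  vc=[]
2: 0x75 (blk 14, set 0) → L1-HIT  vc=[]
3: 0x65 (blk 12, set 0) → MISS  vc=[14]
4: 0x61 (blk 12, set 0) → L1-HIT  vc=[14]
5: 0x76 (blk 14, set 0) → VC-HIT  vc=[12]
6: 0x75 (blk 14, set 0) → L1-HIT  vc=[12]
7: 0x32 (blk 6, set 0) → MISS  vc=[12, 14]
8: 0x77 (blk 14, set 0) → VC-HIT  vc=[12, 6]
9: 0x70 (blk 14, set 0) → L1-HIT  vc=[12, 6]
10: 0x72 (blk 14, set 0) → L1-HIT  vc=[12, 6]
11: 0x71 (blk 14, set 0) → L1-HIT  vc=[12, 6]
12: 0x31 (blk 6, set 0) → VC-HIT  vc=[12, 14]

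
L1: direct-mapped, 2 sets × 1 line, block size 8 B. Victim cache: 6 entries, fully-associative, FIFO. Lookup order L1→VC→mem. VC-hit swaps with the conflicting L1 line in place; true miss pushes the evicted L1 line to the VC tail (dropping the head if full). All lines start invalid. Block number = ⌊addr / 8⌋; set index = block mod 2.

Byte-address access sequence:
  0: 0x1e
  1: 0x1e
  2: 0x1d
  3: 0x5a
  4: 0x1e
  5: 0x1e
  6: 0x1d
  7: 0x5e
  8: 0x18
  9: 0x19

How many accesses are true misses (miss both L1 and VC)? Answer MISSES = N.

  [0] addr=0x1e blk=3 s=1: MISS | VC []
  [1] addr=0x1e blk=3 s=1: L1-HIT | VC []
  [2] addr=0x1d blk=3 s=1: L1-HIT | VC []
  [3] addr=0x5a blk=11 s=1: MISS | VC [3]
  [4] addr=0x1e blk=3 s=1: VC-HIT | VC [11]
  [5] addr=0x1e blk=3 s=1: L1-HIT | VC [11]
  [6] addr=0x1d blk=3 s=1: L1-HIT | VC [11]
  [7] addr=0x5e blk=11 s=1: VC-HIT | VC [3]
  [8] addr=0x18 blk=3 s=1: VC-HIT | VC [11]
  [9] addr=0x19 blk=3 s=1: L1-HIT | VC [11]

MISSES = 2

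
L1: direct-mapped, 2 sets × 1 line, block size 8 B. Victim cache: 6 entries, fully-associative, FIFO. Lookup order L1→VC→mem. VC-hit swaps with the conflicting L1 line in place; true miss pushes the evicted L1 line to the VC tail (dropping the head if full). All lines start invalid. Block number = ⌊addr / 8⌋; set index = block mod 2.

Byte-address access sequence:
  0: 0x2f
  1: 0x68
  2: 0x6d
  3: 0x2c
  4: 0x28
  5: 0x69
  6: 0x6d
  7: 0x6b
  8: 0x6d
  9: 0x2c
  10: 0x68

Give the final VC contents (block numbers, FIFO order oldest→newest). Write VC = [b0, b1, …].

VC = [5]

0: 0x2f (blk 5, set 1) → MISS  vc=[]
1: 0x68 (blk 13, set 1) → MISS  vc=[5]
2: 0x6d (blk 13, set 1) → L1-HIT  vc=[5]
3: 0x2c (blk 5, set 1) → VC-HIT  vc=[13]
4: 0x28 (blk 5, set 1) → L1-HIT  vc=[13]
5: 0x69 (blk 13, set 1) → VC-HIT  vc=[5]
6: 0x6d (blk 13, set 1) → L1-HIT  vc=[5]
7: 0x6b (blk 13, set 1) → L1-HIT  vc=[5]
8: 0x6d (blk 13, set 1) → L1-HIT  vc=[5]
9: 0x2c (blk 5, set 1) → VC-HIT  vc=[13]
10: 0x68 (blk 13, set 1) → VC-HIT  vc=[5]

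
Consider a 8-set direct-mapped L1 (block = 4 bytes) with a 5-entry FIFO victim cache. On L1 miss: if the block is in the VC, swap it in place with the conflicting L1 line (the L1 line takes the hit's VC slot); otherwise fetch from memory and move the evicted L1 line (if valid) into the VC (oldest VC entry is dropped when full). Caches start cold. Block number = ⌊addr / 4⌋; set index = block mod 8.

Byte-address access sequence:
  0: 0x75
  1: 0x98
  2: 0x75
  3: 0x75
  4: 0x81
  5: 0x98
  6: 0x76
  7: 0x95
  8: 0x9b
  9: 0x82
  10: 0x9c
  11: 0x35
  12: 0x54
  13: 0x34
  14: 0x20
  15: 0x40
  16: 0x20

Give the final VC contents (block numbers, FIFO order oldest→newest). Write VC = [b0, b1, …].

0: 0x75 (blk 29, set 5) → MISS  vc=[]
1: 0x98 (blk 38, set 6) → MISS  vc=[]
2: 0x75 (blk 29, set 5) → L1-HIT  vc=[]
3: 0x75 (blk 29, set 5) → L1-HIT  vc=[]
4: 0x81 (blk 32, set 0) → MISS  vc=[]
5: 0x98 (blk 38, set 6) → L1-HIT  vc=[]
6: 0x76 (blk 29, set 5) → L1-HIT  vc=[]
7: 0x95 (blk 37, set 5) → MISS  vc=[29]
8: 0x9b (blk 38, set 6) → L1-HIT  vc=[29]
9: 0x82 (blk 32, set 0) → L1-HIT  vc=[29]
10: 0x9c (blk 39, set 7) → MISS  vc=[29]
11: 0x35 (blk 13, set 5) → MISS  vc=[29, 37]
12: 0x54 (blk 21, set 5) → MISS  vc=[29, 37, 13]
13: 0x34 (blk 13, set 5) → VC-HIT  vc=[29, 37, 21]
14: 0x20 (blk 8, set 0) → MISS  vc=[29, 37, 21, 32]
15: 0x40 (blk 16, set 0) → MISS  vc=[29, 37, 21, 32, 8]
16: 0x20 (blk 8, set 0) → VC-HIT  vc=[29, 37, 21, 32, 16]

VC = [29, 37, 21, 32, 16]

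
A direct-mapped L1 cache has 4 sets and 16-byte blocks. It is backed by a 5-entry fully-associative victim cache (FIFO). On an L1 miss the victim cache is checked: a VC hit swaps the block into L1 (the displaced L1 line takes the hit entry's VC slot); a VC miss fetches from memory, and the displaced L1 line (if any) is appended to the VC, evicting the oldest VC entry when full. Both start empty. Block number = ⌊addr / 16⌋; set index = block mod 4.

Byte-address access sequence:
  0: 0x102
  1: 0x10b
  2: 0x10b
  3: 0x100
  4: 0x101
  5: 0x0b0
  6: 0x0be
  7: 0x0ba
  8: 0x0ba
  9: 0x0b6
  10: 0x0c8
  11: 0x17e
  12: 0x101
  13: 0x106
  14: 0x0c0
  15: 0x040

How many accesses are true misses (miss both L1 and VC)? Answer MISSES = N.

MISSES = 5

#0 0x102→b16/s0 MISS; vc=[]
#1 0x10b→b16/s0 L1-HIT; vc=[]
#2 0x10b→b16/s0 L1-HIT; vc=[]
#3 0x100→b16/s0 L1-HIT; vc=[]
#4 0x101→b16/s0 L1-HIT; vc=[]
#5 0xb0→b11/s3 MISS; vc=[]
#6 0xbe→b11/s3 L1-HIT; vc=[]
#7 0xba→b11/s3 L1-HIT; vc=[]
#8 0xba→b11/s3 L1-HIT; vc=[]
#9 0xb6→b11/s3 L1-HIT; vc=[]
#10 0xc8→b12/s0 MISS; vc=[16]
#11 0x17e→b23/s3 MISS; vc=[16,11]
#12 0x101→b16/s0 VC-HIT; vc=[12,11]
#13 0x106→b16/s0 L1-HIT; vc=[12,11]
#14 0xc0→b12/s0 VC-HIT; vc=[16,11]
#15 0x40→b4/s0 MISS; vc=[16,11,12]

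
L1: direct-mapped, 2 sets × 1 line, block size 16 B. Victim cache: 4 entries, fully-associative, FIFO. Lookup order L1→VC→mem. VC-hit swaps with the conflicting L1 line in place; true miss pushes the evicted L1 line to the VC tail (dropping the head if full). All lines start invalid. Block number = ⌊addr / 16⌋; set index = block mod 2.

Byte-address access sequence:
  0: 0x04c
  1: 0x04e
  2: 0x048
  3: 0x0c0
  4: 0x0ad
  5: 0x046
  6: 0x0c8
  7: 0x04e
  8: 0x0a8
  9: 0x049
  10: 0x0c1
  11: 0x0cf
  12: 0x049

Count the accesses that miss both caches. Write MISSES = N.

#0 0x4c→b4/s0 MISS; vc=[]
#1 0x4e→b4/s0 L1-HIT; vc=[]
#2 0x48→b4/s0 L1-HIT; vc=[]
#3 0xc0→b12/s0 MISS; vc=[4]
#4 0xad→b10/s0 MISS; vc=[4,12]
#5 0x46→b4/s0 VC-HIT; vc=[10,12]
#6 0xc8→b12/s0 VC-HIT; vc=[10,4]
#7 0x4e→b4/s0 VC-HIT; vc=[10,12]
#8 0xa8→b10/s0 VC-HIT; vc=[4,12]
#9 0x49→b4/s0 VC-HIT; vc=[10,12]
#10 0xc1→b12/s0 VC-HIT; vc=[10,4]
#11 0xcf→b12/s0 L1-HIT; vc=[10,4]
#12 0x49→b4/s0 VC-HIT; vc=[10,12]

MISSES = 3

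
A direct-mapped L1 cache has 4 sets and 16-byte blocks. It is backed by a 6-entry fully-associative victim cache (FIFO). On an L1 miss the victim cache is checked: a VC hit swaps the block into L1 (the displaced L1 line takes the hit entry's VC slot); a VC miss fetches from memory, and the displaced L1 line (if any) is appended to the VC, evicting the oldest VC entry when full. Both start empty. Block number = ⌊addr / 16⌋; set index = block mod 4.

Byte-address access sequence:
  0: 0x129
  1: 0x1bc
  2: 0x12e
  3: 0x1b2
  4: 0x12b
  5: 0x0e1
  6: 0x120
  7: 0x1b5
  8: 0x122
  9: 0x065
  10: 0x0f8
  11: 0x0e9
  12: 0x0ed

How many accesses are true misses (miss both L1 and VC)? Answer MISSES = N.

  [0] addr=0x129 blk=18 s=2: MISS | VC []
  [1] addr=0x1bc blk=27 s=3: MISS | VC []
  [2] addr=0x12e blk=18 s=2: L1-HIT | VC []
  [3] addr=0x1b2 blk=27 s=3: L1-HIT | VC []
  [4] addr=0x12b blk=18 s=2: L1-HIT | VC []
  [5] addr=0xe1 blk=14 s=2: MISS | VC [18]
  [6] addr=0x120 blk=18 s=2: VC-HIT | VC [14]
  [7] addr=0x1b5 blk=27 s=3: L1-HIT | VC [14]
  [8] addr=0x122 blk=18 s=2: L1-HIT | VC [14]
  [9] addr=0x65 blk=6 s=2: MISS | VC [14, 18]
  [10] addr=0xf8 blk=15 s=3: MISS | VC [14, 18, 27]
  [11] addr=0xe9 blk=14 s=2: VC-HIT | VC [6, 18, 27]
  [12] addr=0xed blk=14 s=2: L1-HIT | VC [6, 18, 27]

MISSES = 5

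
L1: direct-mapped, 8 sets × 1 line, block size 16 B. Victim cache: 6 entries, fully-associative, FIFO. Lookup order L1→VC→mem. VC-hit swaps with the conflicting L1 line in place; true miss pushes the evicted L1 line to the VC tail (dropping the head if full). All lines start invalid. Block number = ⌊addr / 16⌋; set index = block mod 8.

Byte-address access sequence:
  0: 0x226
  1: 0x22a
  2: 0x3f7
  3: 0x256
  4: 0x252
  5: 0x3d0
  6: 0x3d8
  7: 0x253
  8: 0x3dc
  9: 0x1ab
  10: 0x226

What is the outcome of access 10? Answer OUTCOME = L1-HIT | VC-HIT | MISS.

#0 0x226→b34/s2 MISS; vc=[]
#1 0x22a→b34/s2 L1-HIT; vc=[]
#2 0x3f7→b63/s7 MISS; vc=[]
#3 0x256→b37/s5 MISS; vc=[]
#4 0x252→b37/s5 L1-HIT; vc=[]
#5 0x3d0→b61/s5 MISS; vc=[37]
#6 0x3d8→b61/s5 L1-HIT; vc=[37]
#7 0x253→b37/s5 VC-HIT; vc=[61]
#8 0x3dc→b61/s5 VC-HIT; vc=[37]
#9 0x1ab→b26/s2 MISS; vc=[37,34]
#10 0x226→b34/s2 VC-HIT; vc=[37,26]

OUTCOME = VC-HIT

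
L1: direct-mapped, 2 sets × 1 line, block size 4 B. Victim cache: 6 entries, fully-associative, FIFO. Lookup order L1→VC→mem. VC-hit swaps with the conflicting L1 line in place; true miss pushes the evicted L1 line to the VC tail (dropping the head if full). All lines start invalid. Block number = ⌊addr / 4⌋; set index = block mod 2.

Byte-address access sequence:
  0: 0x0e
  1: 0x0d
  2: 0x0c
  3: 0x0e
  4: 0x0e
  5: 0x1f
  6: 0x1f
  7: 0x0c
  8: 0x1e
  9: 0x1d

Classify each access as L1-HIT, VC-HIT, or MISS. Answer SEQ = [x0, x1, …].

SEQ = [MISS, L1-HIT, L1-HIT, L1-HIT, L1-HIT, MISS, L1-HIT, VC-HIT, VC-HIT, L1-HIT]

  [0] addr=0xe blk=3 s=1: MISS | VC []
  [1] addr=0xd blk=3 s=1: L1-HIT | VC []
  [2] addr=0xc blk=3 s=1: L1-HIT | VC []
  [3] addr=0xe blk=3 s=1: L1-HIT | VC []
  [4] addr=0xe blk=3 s=1: L1-HIT | VC []
  [5] addr=0x1f blk=7 s=1: MISS | VC [3]
  [6] addr=0x1f blk=7 s=1: L1-HIT | VC [3]
  [7] addr=0xc blk=3 s=1: VC-HIT | VC [7]
  [8] addr=0x1e blk=7 s=1: VC-HIT | VC [3]
  [9] addr=0x1d blk=7 s=1: L1-HIT | VC [3]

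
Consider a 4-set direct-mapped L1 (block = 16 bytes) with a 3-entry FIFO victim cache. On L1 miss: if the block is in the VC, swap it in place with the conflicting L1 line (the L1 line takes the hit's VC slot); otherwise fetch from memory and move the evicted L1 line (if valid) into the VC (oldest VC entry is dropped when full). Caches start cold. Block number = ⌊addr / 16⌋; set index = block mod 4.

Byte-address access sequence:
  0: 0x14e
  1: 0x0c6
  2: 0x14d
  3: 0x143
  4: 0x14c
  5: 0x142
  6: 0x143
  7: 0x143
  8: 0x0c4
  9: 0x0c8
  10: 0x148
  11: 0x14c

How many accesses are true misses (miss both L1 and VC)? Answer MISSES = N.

MISSES = 2

#0 0x14e→b20/s0 MISS; vc=[]
#1 0xc6→b12/s0 MISS; vc=[20]
#2 0x14d→b20/s0 VC-HIT; vc=[12]
#3 0x143→b20/s0 L1-HIT; vc=[12]
#4 0x14c→b20/s0 L1-HIT; vc=[12]
#5 0x142→b20/s0 L1-HIT; vc=[12]
#6 0x143→b20/s0 L1-HIT; vc=[12]
#7 0x143→b20/s0 L1-HIT; vc=[12]
#8 0xc4→b12/s0 VC-HIT; vc=[20]
#9 0xc8→b12/s0 L1-HIT; vc=[20]
#10 0x148→b20/s0 VC-HIT; vc=[12]
#11 0x14c→b20/s0 L1-HIT; vc=[12]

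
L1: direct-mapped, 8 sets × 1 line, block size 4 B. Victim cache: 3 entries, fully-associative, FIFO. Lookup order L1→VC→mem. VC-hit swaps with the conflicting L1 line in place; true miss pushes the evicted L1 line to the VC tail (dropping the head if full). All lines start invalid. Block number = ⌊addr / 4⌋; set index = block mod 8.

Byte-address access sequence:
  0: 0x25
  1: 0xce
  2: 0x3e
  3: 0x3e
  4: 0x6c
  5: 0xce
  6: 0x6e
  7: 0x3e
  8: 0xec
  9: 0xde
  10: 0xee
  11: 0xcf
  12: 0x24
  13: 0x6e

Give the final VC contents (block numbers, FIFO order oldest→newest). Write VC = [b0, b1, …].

VC = [59, 51, 15]

0: 0x25 (blk 9, set 1) → MISS  vc=[]
1: 0xce (blk 51, set 3) → MISS  vc=[]
2: 0x3e (blk 15, set 7) → MISS  vc=[]
3: 0x3e (blk 15, set 7) → L1-HIT  vc=[]
4: 0x6c (blk 27, set 3) → MISS  vc=[51]
5: 0xce (blk 51, set 3) → VC-HIT  vc=[27]
6: 0x6e (blk 27, set 3) → VC-HIT  vc=[51]
7: 0x3e (blk 15, set 7) → L1-HIT  vc=[51]
8: 0xec (blk 59, set 3) → MISS  vc=[51, 27]
9: 0xde (blk 55, set 7) → MISS  vc=[51, 27, 15]
10: 0xee (blk 59, set 3) → L1-HIT  vc=[51, 27, 15]
11: 0xcf (blk 51, set 3) → VC-HIT  vc=[59, 27, 15]
12: 0x24 (blk 9, set 1) → L1-HIT  vc=[59, 27, 15]
13: 0x6e (blk 27, set 3) → VC-HIT  vc=[59, 51, 15]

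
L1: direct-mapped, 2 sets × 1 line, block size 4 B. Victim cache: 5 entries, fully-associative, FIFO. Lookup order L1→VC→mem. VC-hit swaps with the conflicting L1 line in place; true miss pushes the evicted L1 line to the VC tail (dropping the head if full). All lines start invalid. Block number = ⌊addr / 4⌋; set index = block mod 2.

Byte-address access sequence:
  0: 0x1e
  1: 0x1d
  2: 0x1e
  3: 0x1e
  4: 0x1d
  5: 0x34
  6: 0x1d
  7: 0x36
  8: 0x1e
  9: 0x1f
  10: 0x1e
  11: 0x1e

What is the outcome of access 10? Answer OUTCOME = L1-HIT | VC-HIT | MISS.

  [0] addr=0x1e blk=7 s=1: MISS | VC []
  [1] addr=0x1d blk=7 s=1: L1-HIT | VC []
  [2] addr=0x1e blk=7 s=1: L1-HIT | VC []
  [3] addr=0x1e blk=7 s=1: L1-HIT | VC []
  [4] addr=0x1d blk=7 s=1: L1-HIT | VC []
  [5] addr=0x34 blk=13 s=1: MISS | VC [7]
  [6] addr=0x1d blk=7 s=1: VC-HIT | VC [13]
  [7] addr=0x36 blk=13 s=1: VC-HIT | VC [7]
  [8] addr=0x1e blk=7 s=1: VC-HIT | VC [13]
  [9] addr=0x1f blk=7 s=1: L1-HIT | VC [13]
  [10] addr=0x1e blk=7 s=1: L1-HIT | VC [13]
  [11] addr=0x1e blk=7 s=1: L1-HIT | VC [13]

OUTCOME = L1-HIT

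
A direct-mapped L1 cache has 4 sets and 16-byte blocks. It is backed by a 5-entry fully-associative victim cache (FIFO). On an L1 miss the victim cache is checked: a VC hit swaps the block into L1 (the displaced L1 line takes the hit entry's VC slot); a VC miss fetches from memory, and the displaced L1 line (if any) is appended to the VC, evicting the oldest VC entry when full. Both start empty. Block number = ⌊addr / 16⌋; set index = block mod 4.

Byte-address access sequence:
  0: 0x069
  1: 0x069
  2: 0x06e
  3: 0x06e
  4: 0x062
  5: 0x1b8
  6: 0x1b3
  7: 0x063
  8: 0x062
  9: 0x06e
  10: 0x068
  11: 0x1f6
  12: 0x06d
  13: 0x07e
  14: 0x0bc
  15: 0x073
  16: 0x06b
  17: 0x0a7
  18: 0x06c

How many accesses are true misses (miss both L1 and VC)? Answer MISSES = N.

  [0] addr=0x69 blk=6 s=2: MISS | VC []
  [1] addr=0x69 blk=6 s=2: L1-HIT | VC []
  [2] addr=0x6e blk=6 s=2: L1-HIT | VC []
  [3] addr=0x6e blk=6 s=2: L1-HIT | VC []
  [4] addr=0x62 blk=6 s=2: L1-HIT | VC []
  [5] addr=0x1b8 blk=27 s=3: MISS | VC []
  [6] addr=0x1b3 blk=27 s=3: L1-HIT | VC []
  [7] addr=0x63 blk=6 s=2: L1-HIT | VC []
  [8] addr=0x62 blk=6 s=2: L1-HIT | VC []
  [9] addr=0x6e blk=6 s=2: L1-HIT | VC []
  [10] addr=0x68 blk=6 s=2: L1-HIT | VC []
  [11] addr=0x1f6 blk=31 s=3: MISS | VC [27]
  [12] addr=0x6d blk=6 s=2: L1-HIT | VC [27]
  [13] addr=0x7e blk=7 s=3: MISS | VC [27, 31]
  [14] addr=0xbc blk=11 s=3: MISS | VC [27, 31, 7]
  [15] addr=0x73 blk=7 s=3: VC-HIT | VC [27, 31, 11]
  [16] addr=0x6b blk=6 s=2: L1-HIT | VC [27, 31, 11]
  [17] addr=0xa7 blk=10 s=2: MISS | VC [27, 31, 11, 6]
  [18] addr=0x6c blk=6 s=2: VC-HIT | VC [27, 31, 11, 10]

MISSES = 6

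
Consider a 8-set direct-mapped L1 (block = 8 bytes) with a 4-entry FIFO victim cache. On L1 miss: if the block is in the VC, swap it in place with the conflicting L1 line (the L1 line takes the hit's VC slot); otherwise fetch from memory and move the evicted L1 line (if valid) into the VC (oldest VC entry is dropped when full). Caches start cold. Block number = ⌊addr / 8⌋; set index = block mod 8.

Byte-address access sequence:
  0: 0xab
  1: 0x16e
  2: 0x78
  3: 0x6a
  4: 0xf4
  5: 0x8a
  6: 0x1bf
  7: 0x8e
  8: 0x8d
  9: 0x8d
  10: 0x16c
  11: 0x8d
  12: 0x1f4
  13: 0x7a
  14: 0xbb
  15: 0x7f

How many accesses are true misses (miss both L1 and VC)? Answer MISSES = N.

0: 0xab (blk 21, set 5) → MISS  vc=[]
1: 0x16e (blk 45, set 5) → MISS  vc=[21]
2: 0x78 (blk 15, set 7) → MISS  vc=[21]
3: 0x6a (blk 13, set 5) → MISS  vc=[21, 45]
4: 0xf4 (blk 30, set 6) → MISS  vc=[21, 45]
5: 0x8a (blk 17, set 1) → MISS  vc=[21, 45]
6: 0x1bf (blk 55, set 7) → MISS  vc=[21, 45, 15]
7: 0x8e (blk 17, set 1) → L1-HIT  vc=[21, 45, 15]
8: 0x8d (blk 17, set 1) → L1-HIT  vc=[21, 45, 15]
9: 0x8d (blk 17, set 1) → L1-HIT  vc=[21, 45, 15]
10: 0x16c (blk 45, set 5) → VC-HIT  vc=[21, 13, 15]
11: 0x8d (blk 17, set 1) → L1-HIT  vc=[21, 13, 15]
12: 0x1f4 (blk 62, set 6) → MISS  vc=[21, 13, 15, 30]
13: 0x7a (blk 15, set 7) → VC-HIT  vc=[21, 13, 55, 30]
14: 0xbb (blk 23, set 7) → MISS  vc=[13, 55, 30, 15]
15: 0x7f (blk 15, set 7) → VC-HIT  vc=[13, 55, 30, 23]

MISSES = 9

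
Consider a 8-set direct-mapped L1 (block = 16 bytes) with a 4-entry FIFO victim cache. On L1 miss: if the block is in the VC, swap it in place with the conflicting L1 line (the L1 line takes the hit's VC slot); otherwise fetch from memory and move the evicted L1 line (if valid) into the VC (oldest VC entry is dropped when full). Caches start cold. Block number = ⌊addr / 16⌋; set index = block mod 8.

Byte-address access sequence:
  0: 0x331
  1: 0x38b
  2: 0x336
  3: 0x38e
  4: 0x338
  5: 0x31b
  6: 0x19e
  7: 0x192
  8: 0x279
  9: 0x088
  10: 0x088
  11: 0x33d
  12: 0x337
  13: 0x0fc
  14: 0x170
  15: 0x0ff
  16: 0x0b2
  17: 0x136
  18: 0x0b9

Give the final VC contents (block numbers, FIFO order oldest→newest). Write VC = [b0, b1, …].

VC = [39, 23, 51, 19]

#0 0x331→b51/s3 MISS; vc=[]
#1 0x38b→b56/s0 MISS; vc=[]
#2 0x336→b51/s3 L1-HIT; vc=[]
#3 0x38e→b56/s0 L1-HIT; vc=[]
#4 0x338→b51/s3 L1-HIT; vc=[]
#5 0x31b→b49/s1 MISS; vc=[]
#6 0x19e→b25/s1 MISS; vc=[49]
#7 0x192→b25/s1 L1-HIT; vc=[49]
#8 0x279→b39/s7 MISS; vc=[49]
#9 0x88→b8/s0 MISS; vc=[49,56]
#10 0x88→b8/s0 L1-HIT; vc=[49,56]
#11 0x33d→b51/s3 L1-HIT; vc=[49,56]
#12 0x337→b51/s3 L1-HIT; vc=[49,56]
#13 0xfc→b15/s7 MISS; vc=[49,56,39]
#14 0x170→b23/s7 MISS; vc=[49,56,39,15]
#15 0xff→b15/s7 VC-HIT; vc=[49,56,39,23]
#16 0xb2→b11/s3 MISS; vc=[56,39,23,51]
#17 0x136→b19/s3 MISS; vc=[39,23,51,11]
#18 0xb9→b11/s3 VC-HIT; vc=[39,23,51,19]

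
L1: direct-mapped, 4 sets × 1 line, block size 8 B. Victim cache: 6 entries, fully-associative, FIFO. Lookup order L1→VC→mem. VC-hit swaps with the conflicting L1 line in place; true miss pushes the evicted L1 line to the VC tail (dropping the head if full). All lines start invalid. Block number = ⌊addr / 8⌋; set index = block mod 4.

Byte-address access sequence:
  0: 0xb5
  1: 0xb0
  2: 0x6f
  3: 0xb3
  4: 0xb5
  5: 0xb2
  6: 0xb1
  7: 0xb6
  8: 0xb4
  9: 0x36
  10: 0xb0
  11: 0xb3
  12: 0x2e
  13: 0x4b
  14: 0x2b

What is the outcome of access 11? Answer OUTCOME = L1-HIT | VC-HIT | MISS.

OUTCOME = L1-HIT

0: 0xb5 (blk 22, set 2) → MISS  vc=[]
1: 0xb0 (blk 22, set 2) → L1-HIT  vc=[]
2: 0x6f (blk 13, set 1) → MISS  vc=[]
3: 0xb3 (blk 22, set 2) → L1-HIT  vc=[]
4: 0xb5 (blk 22, set 2) → L1-HIT  vc=[]
5: 0xb2 (blk 22, set 2) → L1-HIT  vc=[]
6: 0xb1 (blk 22, set 2) → L1-HIT  vc=[]
7: 0xb6 (blk 22, set 2) → L1-HIT  vc=[]
8: 0xb4 (blk 22, set 2) → L1-HIT  vc=[]
9: 0x36 (blk 6, set 2) → MISS  vc=[22]
10: 0xb0 (blk 22, set 2) → VC-HIT  vc=[6]
11: 0xb3 (blk 22, set 2) → L1-HIT  vc=[6]
12: 0x2e (blk 5, set 1) → MISS  vc=[6, 13]
13: 0x4b (blk 9, set 1) → MISS  vc=[6, 13, 5]
14: 0x2b (blk 5, set 1) → VC-HIT  vc=[6, 13, 9]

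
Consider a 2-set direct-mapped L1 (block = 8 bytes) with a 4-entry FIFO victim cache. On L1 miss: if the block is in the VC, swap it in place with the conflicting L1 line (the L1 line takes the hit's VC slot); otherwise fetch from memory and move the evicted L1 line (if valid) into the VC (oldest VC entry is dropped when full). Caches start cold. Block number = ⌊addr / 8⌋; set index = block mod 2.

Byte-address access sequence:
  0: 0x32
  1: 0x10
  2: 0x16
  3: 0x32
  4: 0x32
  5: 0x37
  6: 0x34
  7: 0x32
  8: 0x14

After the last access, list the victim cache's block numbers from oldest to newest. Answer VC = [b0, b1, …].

#0 0x32→b6/s0 MISS; vc=[]
#1 0x10→b2/s0 MISS; vc=[6]
#2 0x16→b2/s0 L1-HIT; vc=[6]
#3 0x32→b6/s0 VC-HIT; vc=[2]
#4 0x32→b6/s0 L1-HIT; vc=[2]
#5 0x37→b6/s0 L1-HIT; vc=[2]
#6 0x34→b6/s0 L1-HIT; vc=[2]
#7 0x32→b6/s0 L1-HIT; vc=[2]
#8 0x14→b2/s0 VC-HIT; vc=[6]

VC = [6]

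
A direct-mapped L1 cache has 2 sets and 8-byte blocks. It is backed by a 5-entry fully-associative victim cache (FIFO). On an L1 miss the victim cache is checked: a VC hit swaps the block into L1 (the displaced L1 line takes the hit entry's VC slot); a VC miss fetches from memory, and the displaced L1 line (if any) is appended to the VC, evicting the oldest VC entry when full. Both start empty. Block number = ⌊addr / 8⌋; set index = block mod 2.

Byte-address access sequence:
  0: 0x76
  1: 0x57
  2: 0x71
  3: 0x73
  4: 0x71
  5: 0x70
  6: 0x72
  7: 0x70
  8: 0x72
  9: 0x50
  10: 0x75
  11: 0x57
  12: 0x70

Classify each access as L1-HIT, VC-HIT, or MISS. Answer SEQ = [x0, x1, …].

SEQ = [MISS, MISS, VC-HIT, L1-HIT, L1-HIT, L1-HIT, L1-HIT, L1-HIT, L1-HIT, VC-HIT, VC-HIT, VC-HIT, VC-HIT]

#0 0x76→b14/s0 MISS; vc=[]
#1 0x57→b10/s0 MISS; vc=[14]
#2 0x71→b14/s0 VC-HIT; vc=[10]
#3 0x73→b14/s0 L1-HIT; vc=[10]
#4 0x71→b14/s0 L1-HIT; vc=[10]
#5 0x70→b14/s0 L1-HIT; vc=[10]
#6 0x72→b14/s0 L1-HIT; vc=[10]
#7 0x70→b14/s0 L1-HIT; vc=[10]
#8 0x72→b14/s0 L1-HIT; vc=[10]
#9 0x50→b10/s0 VC-HIT; vc=[14]
#10 0x75→b14/s0 VC-HIT; vc=[10]
#11 0x57→b10/s0 VC-HIT; vc=[14]
#12 0x70→b14/s0 VC-HIT; vc=[10]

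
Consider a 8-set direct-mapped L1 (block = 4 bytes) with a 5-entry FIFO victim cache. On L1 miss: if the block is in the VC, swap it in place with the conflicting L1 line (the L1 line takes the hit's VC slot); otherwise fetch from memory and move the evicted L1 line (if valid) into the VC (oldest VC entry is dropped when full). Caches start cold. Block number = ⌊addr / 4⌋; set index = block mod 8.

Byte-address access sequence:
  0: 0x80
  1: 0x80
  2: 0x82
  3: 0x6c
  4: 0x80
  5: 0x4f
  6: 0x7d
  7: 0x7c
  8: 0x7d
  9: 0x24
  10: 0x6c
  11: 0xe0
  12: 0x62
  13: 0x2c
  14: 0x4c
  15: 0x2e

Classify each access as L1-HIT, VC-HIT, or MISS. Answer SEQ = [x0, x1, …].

SEQ = [MISS, L1-HIT, L1-HIT, MISS, L1-HIT, MISS, MISS, L1-HIT, L1-HIT, MISS, VC-HIT, MISS, MISS, MISS, VC-HIT, VC-HIT]

  [0] addr=0x80 blk=32 s=0: MISS | VC []
  [1] addr=0x80 blk=32 s=0: L1-HIT | VC []
  [2] addr=0x82 blk=32 s=0: L1-HIT | VC []
  [3] addr=0x6c blk=27 s=3: MISS | VC []
  [4] addr=0x80 blk=32 s=0: L1-HIT | VC []
  [5] addr=0x4f blk=19 s=3: MISS | VC [27]
  [6] addr=0x7d blk=31 s=7: MISS | VC [27]
  [7] addr=0x7c blk=31 s=7: L1-HIT | VC [27]
  [8] addr=0x7d blk=31 s=7: L1-HIT | VC [27]
  [9] addr=0x24 blk=9 s=1: MISS | VC [27]
  [10] addr=0x6c blk=27 s=3: VC-HIT | VC [19]
  [11] addr=0xe0 blk=56 s=0: MISS | VC [19, 32]
  [12] addr=0x62 blk=24 s=0: MISS | VC [19, 32, 56]
  [13] addr=0x2c blk=11 s=3: MISS | VC [19, 32, 56, 27]
  [14] addr=0x4c blk=19 s=3: VC-HIT | VC [11, 32, 56, 27]
  [15] addr=0x2e blk=11 s=3: VC-HIT | VC [19, 32, 56, 27]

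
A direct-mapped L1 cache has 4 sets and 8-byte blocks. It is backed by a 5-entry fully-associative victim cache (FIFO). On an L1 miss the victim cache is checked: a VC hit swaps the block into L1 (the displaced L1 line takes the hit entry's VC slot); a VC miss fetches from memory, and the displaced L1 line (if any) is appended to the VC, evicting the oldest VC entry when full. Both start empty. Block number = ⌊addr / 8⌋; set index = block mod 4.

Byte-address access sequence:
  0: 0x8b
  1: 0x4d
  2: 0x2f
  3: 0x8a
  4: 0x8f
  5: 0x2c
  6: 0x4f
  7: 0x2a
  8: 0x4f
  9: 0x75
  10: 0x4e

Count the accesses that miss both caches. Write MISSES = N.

#0 0x8b→b17/s1 MISS; vc=[]
#1 0x4d→b9/s1 MISS; vc=[17]
#2 0x2f→b5/s1 MISS; vc=[17,9]
#3 0x8a→b17/s1 VC-HIT; vc=[5,9]
#4 0x8f→b17/s1 L1-HIT; vc=[5,9]
#5 0x2c→b5/s1 VC-HIT; vc=[17,9]
#6 0x4f→b9/s1 VC-HIT; vc=[17,5]
#7 0x2a→b5/s1 VC-HIT; vc=[17,9]
#8 0x4f→b9/s1 VC-HIT; vc=[17,5]
#9 0x75→b14/s2 MISS; vc=[17,5]
#10 0x4e→b9/s1 L1-HIT; vc=[17,5]

MISSES = 4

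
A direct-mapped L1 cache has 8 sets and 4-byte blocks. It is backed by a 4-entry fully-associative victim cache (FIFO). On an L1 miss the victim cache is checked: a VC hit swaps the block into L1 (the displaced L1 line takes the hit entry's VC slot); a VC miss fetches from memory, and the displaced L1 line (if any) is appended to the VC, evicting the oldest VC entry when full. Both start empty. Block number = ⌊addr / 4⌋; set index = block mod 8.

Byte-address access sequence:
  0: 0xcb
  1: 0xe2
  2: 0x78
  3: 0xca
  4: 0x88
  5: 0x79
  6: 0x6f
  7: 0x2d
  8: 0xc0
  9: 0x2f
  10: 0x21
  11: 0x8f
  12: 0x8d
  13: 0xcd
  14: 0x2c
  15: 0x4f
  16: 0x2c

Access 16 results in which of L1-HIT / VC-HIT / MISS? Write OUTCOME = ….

OUTCOME = VC-HIT

#0 0xcb→b50/s2 MISS; vc=[]
#1 0xe2→b56/s0 MISS; vc=[]
#2 0x78→b30/s6 MISS; vc=[]
#3 0xca→b50/s2 L1-HIT; vc=[]
#4 0x88→b34/s2 MISS; vc=[50]
#5 0x79→b30/s6 L1-HIT; vc=[50]
#6 0x6f→b27/s3 MISS; vc=[50]
#7 0x2d→b11/s3 MISS; vc=[50,27]
#8 0xc0→b48/s0 MISS; vc=[50,27,56]
#9 0x2f→b11/s3 L1-HIT; vc=[50,27,56]
#10 0x21→b8/s0 MISS; vc=[50,27,56,48]
#11 0x8f→b35/s3 MISS; vc=[27,56,48,11]
#12 0x8d→b35/s3 L1-HIT; vc=[27,56,48,11]
#13 0xcd→b51/s3 MISS; vc=[56,48,11,35]
#14 0x2c→b11/s3 VC-HIT; vc=[56,48,51,35]
#15 0x4f→b19/s3 MISS; vc=[48,51,35,11]
#16 0x2c→b11/s3 VC-HIT; vc=[48,51,35,19]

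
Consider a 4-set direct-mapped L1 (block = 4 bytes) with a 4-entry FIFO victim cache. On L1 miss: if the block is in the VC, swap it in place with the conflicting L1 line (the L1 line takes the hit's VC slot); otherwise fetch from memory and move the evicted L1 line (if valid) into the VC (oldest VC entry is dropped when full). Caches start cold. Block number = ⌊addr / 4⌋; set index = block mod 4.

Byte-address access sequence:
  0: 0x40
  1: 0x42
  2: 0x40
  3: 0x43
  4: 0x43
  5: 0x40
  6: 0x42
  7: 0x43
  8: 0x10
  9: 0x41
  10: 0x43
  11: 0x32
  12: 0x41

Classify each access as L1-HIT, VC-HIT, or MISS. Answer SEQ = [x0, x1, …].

SEQ = [MISS, L1-HIT, L1-HIT, L1-HIT, L1-HIT, L1-HIT, L1-HIT, L1-HIT, MISS, VC-HIT, L1-HIT, MISS, VC-HIT]

  [0] addr=0x40 blk=16 s=0: MISS | VC []
  [1] addr=0x42 blk=16 s=0: L1-HIT | VC []
  [2] addr=0x40 blk=16 s=0: L1-HIT | VC []
  [3] addr=0x43 blk=16 s=0: L1-HIT | VC []
  [4] addr=0x43 blk=16 s=0: L1-HIT | VC []
  [5] addr=0x40 blk=16 s=0: L1-HIT | VC []
  [6] addr=0x42 blk=16 s=0: L1-HIT | VC []
  [7] addr=0x43 blk=16 s=0: L1-HIT | VC []
  [8] addr=0x10 blk=4 s=0: MISS | VC [16]
  [9] addr=0x41 blk=16 s=0: VC-HIT | VC [4]
  [10] addr=0x43 blk=16 s=0: L1-HIT | VC [4]
  [11] addr=0x32 blk=12 s=0: MISS | VC [4, 16]
  [12] addr=0x41 blk=16 s=0: VC-HIT | VC [4, 12]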